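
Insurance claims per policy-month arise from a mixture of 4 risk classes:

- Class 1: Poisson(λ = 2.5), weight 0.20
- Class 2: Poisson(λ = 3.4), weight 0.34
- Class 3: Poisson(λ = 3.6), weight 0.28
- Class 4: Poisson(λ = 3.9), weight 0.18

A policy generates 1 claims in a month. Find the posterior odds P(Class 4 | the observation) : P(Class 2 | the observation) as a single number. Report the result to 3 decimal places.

The posterior odds equal the prior odds times the likelihood ratio: (π_i/π_j)·(f_i(x)/f_j(x)).
Component likelihoods at x = 1 claims:
  p_1 = 0.205212
  p_2 = 0.113469
  p_3 = 0.0983654
  p_4 = 0.0789435
Posterior odds = (π_4·p_4) / (π_2·p_2) = (0.18·0.0789435) / (0.34·0.113469) = 0.0142098 / 0.0385795 ≈ 0.368

0.368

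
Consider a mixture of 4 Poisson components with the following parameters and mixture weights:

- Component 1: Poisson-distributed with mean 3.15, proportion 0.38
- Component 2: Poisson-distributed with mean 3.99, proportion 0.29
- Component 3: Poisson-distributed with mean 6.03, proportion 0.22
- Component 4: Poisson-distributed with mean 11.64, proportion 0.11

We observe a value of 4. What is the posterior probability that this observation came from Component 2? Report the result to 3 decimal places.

0.369

Apply Bayes' rule: the posterior for each component is proportional to its prior times its likelihood at x.
Component likelihoods at x = 4:
  L_1 = e^(−3.15)·3.15^4/4! = 0.175794
  L_2 = e^(−3.99)·3.99^4/4! = 0.195364
  L_3 = e^(−6.03)·6.03^4/4! = 0.132514
  L_4 = e^(−11.64)·11.64^4/4! = 0.00673617
Multiply by the mixture weights:
  π_1·L_1 = 0.38 × 0.175794 = 0.0668016
  π_2·L_2 = 0.29 × 0.195364 = 0.0566557
  π_3·L_3 = 0.22 × 0.132514 = 0.0291531
  π_4·L_4 = 0.11 × 0.00673617 = 0.000740978
Normaliser: 0.0668016 + 0.0566557 + 0.0291531 + 0.000740978 = 0.153351
P(Component 2 | data) = 0.0566557 / 0.153351 ≈ 0.369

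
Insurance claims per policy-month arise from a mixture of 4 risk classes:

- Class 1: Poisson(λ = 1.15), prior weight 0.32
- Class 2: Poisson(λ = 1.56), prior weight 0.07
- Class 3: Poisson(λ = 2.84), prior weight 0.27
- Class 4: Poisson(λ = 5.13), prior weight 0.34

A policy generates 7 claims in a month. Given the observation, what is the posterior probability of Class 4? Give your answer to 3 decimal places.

0.886

By Bayes' theorem, P(k | x) = w_k f_k(x) / Σ_j w_j f_j(x).
Component likelihoods at x = 7 claims:
  L_1 = 0.000167115
  L_2 = 0.000937437
  L_3 = 0.0172743
  L_4 = 0.109764
Multiply by the mixture weights:
  w_1·L_1 = 0.32 × 0.000167115 = 5.34768e-05
  w_2·L_2 = 0.07 × 0.000937437 = 6.56206e-05
  w_3·L_3 = 0.27 × 0.0172743 = 0.00466407
  w_4·L_4 = 0.34 × 0.109764 = 0.0373198
Sum: 5.34768e-05 + 6.56206e-05 + 0.00466407 + 0.0373198 = 0.042103
P(Class 4 | 7 claims) = 0.0373198 / 0.042103 ≈ 0.886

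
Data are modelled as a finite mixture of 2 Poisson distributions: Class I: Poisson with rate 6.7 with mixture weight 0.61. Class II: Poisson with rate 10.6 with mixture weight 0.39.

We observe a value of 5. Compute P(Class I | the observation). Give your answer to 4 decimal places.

0.8863

P(component k | x) = π_k·f_k(x) / marginal(x), where marginal(x) = Σ_j π_j·f_j(x).
Evaluate each component's likelihood at the observed value:
  L_I = 0.13849
  L_II = 0.027786
Prior × likelihood for each component:
  π_I·L_I = 0.61 × 0.13849 = 0.0844792
  π_II·L_II = 0.39 × 0.027786 = 0.0108366
Evidence: 0.0844792 + 0.0108366 = 0.0953157
P(Class I | x) = 0.0844792 / 0.0953157 ≈ 0.8863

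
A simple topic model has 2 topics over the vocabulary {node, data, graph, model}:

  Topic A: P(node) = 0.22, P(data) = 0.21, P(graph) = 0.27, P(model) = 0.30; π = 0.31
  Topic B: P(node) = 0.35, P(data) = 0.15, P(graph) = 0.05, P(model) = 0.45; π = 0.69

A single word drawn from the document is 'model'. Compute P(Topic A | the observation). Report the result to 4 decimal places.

0.2305

The responsibility of component k is w_k f_k(x) divided by Σ_j w_j f_j(x).
Component likelihoods at x = 'model':
  f_A = P(model | comp) = 0.30
  f_B = P(model | comp) = 0.45
Prior × likelihood for each component:
  w_A·f_A = 0.31 × 0.3 = 0.093
  w_B·f_B = 0.69 × 0.45 = 0.3105
Marginal: 0.093 + 0.3105 = 0.4035
Responsibility of Topic A: 0.093 / 0.4035 ≈ 0.2305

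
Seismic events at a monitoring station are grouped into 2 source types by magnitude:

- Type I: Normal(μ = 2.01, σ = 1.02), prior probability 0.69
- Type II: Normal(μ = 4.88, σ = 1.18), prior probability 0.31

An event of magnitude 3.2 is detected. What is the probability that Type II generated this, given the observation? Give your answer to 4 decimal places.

0.2178

P(component k | x) = w_k·f_k(x) / marginal(x), where marginal(x) = Σ_j w_j·f_j(x).
Component likelihoods at x = 3.2:
  f_I = 0.198038
  f_II = 0.122707
Unnormalised posteriors:
  w_I·f_I = 0.69 × 0.198038 = 0.136646
  w_II·f_II = 0.31 × 0.122707 = 0.0380392
Sum: 0.136646 + 0.0380392 = 0.174685
Responsibility of Type II: 0.0380392 / 0.174685 ≈ 0.2178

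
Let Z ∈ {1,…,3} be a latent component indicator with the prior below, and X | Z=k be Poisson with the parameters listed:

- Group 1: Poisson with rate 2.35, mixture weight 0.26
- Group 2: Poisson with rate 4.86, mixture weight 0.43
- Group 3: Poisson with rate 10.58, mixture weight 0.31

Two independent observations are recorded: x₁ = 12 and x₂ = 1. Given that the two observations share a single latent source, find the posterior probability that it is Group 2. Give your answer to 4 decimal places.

Posterior ∝ prior × likelihood, so P(k | x) ∝ w_k f_k(x); normalise over all components.
Since both observations come from the same component, the likelihood for component k is f_k(x₁)·f_k(x₂).
  p_1 = [5.64788e-06] × [0.224118] = 1.26579e-06
  p_2 = [0.00280949] × [0.0376674] = 0.000105826
  p_3 = [0.104389] × [0.000268937] = 2.80741e-05
Unnormalised posteriors:
  w_1·p_1 = 0.26 × 1.26579e-06 = 3.29105e-07
  w_2·p_2 = 0.43 × 0.000105826 = 4.55052e-05
  w_3·p_3 = 0.31 × 2.80741e-05 = 8.70296e-06
Marginal: 3.29105e-07 + 4.55052e-05 + 8.70296e-06 = 5.45372e-05
Responsibility of Group 2: 4.55052e-05 / 5.45372e-05 ≈ 0.8344

0.8344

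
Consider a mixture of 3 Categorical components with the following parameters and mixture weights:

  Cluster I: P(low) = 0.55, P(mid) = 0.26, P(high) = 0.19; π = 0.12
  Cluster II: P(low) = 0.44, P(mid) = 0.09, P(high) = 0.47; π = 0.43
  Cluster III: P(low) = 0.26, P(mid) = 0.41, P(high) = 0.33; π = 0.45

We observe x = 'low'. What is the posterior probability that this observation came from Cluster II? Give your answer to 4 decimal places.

0.5083

By Bayes' theorem, P(k | x) = π_k f_k(x) / Σ_j π_j f_j(x).
Evaluate each component's likelihood at the observed value:
  L_I = P(low | comp) = 0.55
  L_II = P(low | comp) = 0.44
  L_III = P(low | comp) = 0.26
Multiply by the mixture weights:
  π_I·L_I = 0.12 × 0.55 = 0.066
  π_II·L_II = 0.43 × 0.44 = 0.1892
  π_III·L_III = 0.45 × 0.26 = 0.117
Sum: 0.066 + 0.1892 + 0.117 = 0.3722
So the posterior for Cluster II is 0.1892 / 0.3722 ≈ 0.5083.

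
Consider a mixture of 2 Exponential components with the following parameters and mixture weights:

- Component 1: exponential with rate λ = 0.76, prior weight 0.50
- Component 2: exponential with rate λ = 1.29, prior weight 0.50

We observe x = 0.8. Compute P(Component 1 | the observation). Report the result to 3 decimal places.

0.474

Posterior ∝ prior × likelihood, so P(k | x) ∝ w_k f_k(x); normalise over all components.
Evaluate each component's likelihood at the observed value:
  p_1 = 0.413773
  p_2 = 0.459619
Weight by the priors:
  w_1·p_1 = 0.50 × 0.413773 = 0.206887
  w_2·p_2 = 0.50 × 0.459619 = 0.229809
Marginal: 0.206887 + 0.229809 = 0.436696
Responsibility of Component 1: 0.206887 / 0.436696 ≈ 0.474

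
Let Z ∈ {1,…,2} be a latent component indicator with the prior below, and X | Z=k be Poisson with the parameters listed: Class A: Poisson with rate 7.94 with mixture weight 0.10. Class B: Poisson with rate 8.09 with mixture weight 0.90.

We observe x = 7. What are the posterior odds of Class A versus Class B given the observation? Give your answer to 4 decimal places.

Since P(k|x) ∝ π_k f_k(x), the posterior odds are π_i f_i(x) / (π_j f_j(x)).
Poisson probabilities:
  L_A = 0.14061
  L_B = 0.137964
Posterior odds = (π_A·L_A) / (π_B·L_B) = (0.10·0.14061) / (0.90·0.137964) = 0.014061 / 0.124168 ≈ 0.1132

0.1132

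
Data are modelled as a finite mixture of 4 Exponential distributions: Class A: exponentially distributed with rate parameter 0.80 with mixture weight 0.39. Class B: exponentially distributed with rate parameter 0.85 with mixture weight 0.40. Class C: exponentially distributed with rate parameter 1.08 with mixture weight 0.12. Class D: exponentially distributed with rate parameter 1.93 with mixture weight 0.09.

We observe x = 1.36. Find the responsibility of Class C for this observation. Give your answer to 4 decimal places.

0.1172

P(component k | x) = π_k·f_k(x) / marginal(x), where marginal(x) = Σ_j π_j·f_j(x).
Exponential densities:
  L_A = 0.269512
  L_B = 0.267531
  L_C = 0.248618
  L_D = 0.139837
Multiply by the mixture weights:
  π_A·L_A = 0.39 × 0.269512 = 0.10511
  π_B·L_B = 0.40 × 0.267531 = 0.107012
  π_C·L_C = 0.12 × 0.248618 = 0.0298341
  π_D·L_D = 0.09 × 0.139837 = 0.0125853
Denominator: 0.10511 + 0.107012 + 0.0298341 + 0.0125853 = 0.254541
Responsibility of Class C: 0.0298341 / 0.254541 ≈ 0.1172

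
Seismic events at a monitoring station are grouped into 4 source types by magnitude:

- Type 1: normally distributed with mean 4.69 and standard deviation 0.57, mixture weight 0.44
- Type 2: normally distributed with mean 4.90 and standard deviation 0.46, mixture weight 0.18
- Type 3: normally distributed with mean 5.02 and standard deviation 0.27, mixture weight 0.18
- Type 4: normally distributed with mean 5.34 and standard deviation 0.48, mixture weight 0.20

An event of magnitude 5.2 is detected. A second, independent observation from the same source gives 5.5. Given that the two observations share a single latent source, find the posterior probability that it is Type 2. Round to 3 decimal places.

0.162

P(component k | x) = w_k·f_k(x) / marginal(x), where marginal(x) = Σ_j w_j·f_j(x).
Since both observations come from the same component, the likelihood for component k is f_k(x₁)·f_k(x₂).
  f_1 = [0.469026] × [0.254994] = 0.119599
  f_2 = [0.701121] × [0.370437] = 0.259721
  f_3 = [1.18314] × [0.304266] = 0.35999
  f_4 = [0.796519] × [0.786215] = 0.626235
Weight by the priors:
  w_1·f_1 = 0.44 × 0.119599 = 0.0526235
  w_2·f_2 = 0.18 × 0.259721 = 0.0467498
  w_3·f_3 = 0.18 × 0.35999 = 0.0647982
  w_4·f_4 = 0.20 × 0.626235 = 0.125247
Sum: 0.0526235 + 0.0467498 + 0.0647982 + 0.125247 = 0.289419
P(Type 2 | x) = 0.0467498 / 0.289419 ≈ 0.162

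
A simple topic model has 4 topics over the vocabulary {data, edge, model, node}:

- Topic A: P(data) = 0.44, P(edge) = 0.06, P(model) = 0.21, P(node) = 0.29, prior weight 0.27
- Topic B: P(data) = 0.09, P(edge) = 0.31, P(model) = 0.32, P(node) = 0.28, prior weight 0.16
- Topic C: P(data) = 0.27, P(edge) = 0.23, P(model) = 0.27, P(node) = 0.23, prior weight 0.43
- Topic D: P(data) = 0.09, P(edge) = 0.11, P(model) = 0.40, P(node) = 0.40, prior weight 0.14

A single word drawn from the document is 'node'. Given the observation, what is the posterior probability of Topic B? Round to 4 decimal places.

Posterior ∝ prior × likelihood, so P(k | x) ∝ w_k f_k(x); normalise over all components.
Evaluate each component's likelihood at the observed value:
  L_A = P(node | comp) = 0.29
  L_B = P(node | comp) = 0.28
  L_C = P(node | comp) = 0.23
  L_D = P(node | comp) = 0.40
Multiply by the mixture weights:
  w_A·L_A = 0.27 × 0.29 = 0.0783
  w_B·L_B = 0.16 × 0.28 = 0.0448
  w_C·L_C = 0.43 × 0.23 = 0.0989
  w_D·L_D = 0.14 × 0.4 = 0.056
Marginal: 0.0783 + 0.0448 + 0.0989 + 0.056 = 0.278
P(Topic B | 'node') ≈ 0.1612

0.1612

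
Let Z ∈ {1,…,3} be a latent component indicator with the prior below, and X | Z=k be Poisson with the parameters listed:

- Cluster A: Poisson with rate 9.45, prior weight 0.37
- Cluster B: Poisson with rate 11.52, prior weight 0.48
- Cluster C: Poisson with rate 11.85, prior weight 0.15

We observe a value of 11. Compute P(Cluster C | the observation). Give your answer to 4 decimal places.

0.1534

P(component k | x) = π_k·f_k(x) / marginal(x), where marginal(x) = Σ_j π_j·f_j(x).
Component likelihoods at x = 11:
  L_A = 0.105806
  L_B = 0.117964
  L_C = 0.115706
Multiply by the mixture weights:
  π_A·L_A = 0.37 × 0.105806 = 0.0391483
  π_B·L_B = 0.48 × 0.117964 = 0.0566227
  π_C·L_C = 0.15 × 0.115706 = 0.0173559
Evidence: 0.0391483 + 0.0566227 + 0.0173559 = 0.113127
P(Cluster C | 11) = 0.0173559 / 0.113127 ≈ 0.1534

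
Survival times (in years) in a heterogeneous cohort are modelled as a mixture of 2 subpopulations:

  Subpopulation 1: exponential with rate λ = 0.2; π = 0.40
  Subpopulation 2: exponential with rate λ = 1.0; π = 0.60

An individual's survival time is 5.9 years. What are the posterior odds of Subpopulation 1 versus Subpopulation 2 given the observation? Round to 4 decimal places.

14.9558

The posterior odds equal the prior odds times the likelihood ratio: (w_i/w_j)·(f_i(x)/f_j(x)).
Evaluate each component's likelihood at the observed value:
  L_1 = 0.0614557
  L_2 = 0.00273944
Odds = (0.40/0.60) × (0.0614557/0.00273944) = 0.666667 × 22.4337 ≈ 14.9558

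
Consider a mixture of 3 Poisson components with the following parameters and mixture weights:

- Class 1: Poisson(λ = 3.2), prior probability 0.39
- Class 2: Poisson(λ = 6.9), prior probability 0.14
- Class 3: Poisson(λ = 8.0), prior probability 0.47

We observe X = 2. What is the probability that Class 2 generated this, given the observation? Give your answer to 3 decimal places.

P(component k | x) = π_k·f_k(x) / marginal(x), where marginal(x) = Σ_j π_j·f_j(x).
Component likelihoods at x = 2:
  L_1 = e^(−3.2)·3.2^2/2! = 0.208702
  L_2 = e^(−6.9)·6.9^2/2! = 0.0239903
  L_3 = e^(−8.0)·8.0^2/2! = 0.0107348
Unnormalised posteriors:
  π_1·L_1 = 0.39 × 0.208702 = 0.081394
  π_2·L_2 = 0.14 × 0.0239903 = 0.00335865
  π_3·L_3 = 0.47 × 0.0107348 = 0.00504536
Evidence: 0.081394 + 0.00335865 + 0.00504536 = 0.089798
So the posterior for Class 2 is 0.00335865 / 0.089798 ≈ 0.037.

0.037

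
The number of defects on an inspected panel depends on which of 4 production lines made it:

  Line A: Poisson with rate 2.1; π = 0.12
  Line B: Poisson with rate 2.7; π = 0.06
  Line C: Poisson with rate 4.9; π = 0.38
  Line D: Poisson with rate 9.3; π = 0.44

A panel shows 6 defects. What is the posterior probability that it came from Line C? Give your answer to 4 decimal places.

Apply Bayes' rule: the posterior for each component is proportional to its prior times its likelihood at x.
Component likelihoods at x = 6 defects:
  L_A = e^(−2.1)·2.1^6/6! = 0.014587
  L_B = e^(−2.7)·2.7^6/6! = 0.0361622
  L_C = e^(−4.9)·4.9^6/6! = 0.143153
  L_D = e^(−9.3)·9.3^6/6! = 0.0821536
Unnormalised posteriors:
  π_A·L_A = 0.12 × 0.014587 = 0.00175044
  π_B·L_B = 0.06 × 0.0361622 = 0.00216973
  π_C·L_C = 0.38 × 0.143153 = 0.0543982
  π_D·L_D = 0.44 × 0.0821536 = 0.0361476
Evidence: 0.00175044 + 0.00216973 + 0.0543982 + 0.0361476 = 0.094466
P(Line C | the observation) = 0.0543982 / 0.094466 ≈ 0.5758

0.5758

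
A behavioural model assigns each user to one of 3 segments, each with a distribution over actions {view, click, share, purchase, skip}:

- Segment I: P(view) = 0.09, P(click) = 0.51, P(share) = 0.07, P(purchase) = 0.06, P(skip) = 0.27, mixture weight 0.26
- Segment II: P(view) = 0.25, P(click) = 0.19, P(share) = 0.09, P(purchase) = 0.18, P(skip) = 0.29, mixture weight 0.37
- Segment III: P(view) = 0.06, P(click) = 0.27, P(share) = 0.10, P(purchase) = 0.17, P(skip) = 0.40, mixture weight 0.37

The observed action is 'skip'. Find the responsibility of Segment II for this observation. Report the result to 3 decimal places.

By Bayes' theorem, P(k | x) = π_k f_k(x) / Σ_j π_j f_j(x).
Component likelihoods at x = 'skip':
  L_I = P(skip | comp) = 0.27
  L_II = P(skip | comp) = 0.29
  L_III = P(skip | comp) = 0.40
Multiply by the mixture weights:
  π_I·L_I = 0.26 × 0.27 = 0.0702
  π_II·L_II = 0.37 × 0.29 = 0.1073
  π_III·L_III = 0.37 × 0.4 = 0.148
Marginal: 0.0702 + 0.1073 + 0.148 = 0.3255
So the posterior for Segment II is 0.1073 / 0.3255 ≈ 0.330.

0.330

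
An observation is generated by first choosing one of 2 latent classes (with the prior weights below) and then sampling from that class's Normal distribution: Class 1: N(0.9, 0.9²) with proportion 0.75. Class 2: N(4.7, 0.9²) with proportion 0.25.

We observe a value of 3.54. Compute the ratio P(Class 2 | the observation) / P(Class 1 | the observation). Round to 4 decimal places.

The posterior odds equal the prior odds times the likelihood ratio: (π_i/π_j)·(f_i(x)/f_j(x)).
Evaluate each component's likelihood at the observed value:
  p_1 = (1/(0.9·√(2π)))·exp(−(3.54−0.9)²/(2·0.9²)) = 0.443269·exp(-4.30222) = 0.00600117
  p_2 = (1/(0.9·√(2π)))·exp(−(3.54−4.7)²/(2·0.9²)) = 0.443269·exp(-0.83062) = 0.193168
Posterior odds = (π_2·p_2) / (π_1·p_1) = (0.25·0.193168) / (0.75·0.00600117) = 0.048292 / 0.00450088 ≈ 10.7295

10.7295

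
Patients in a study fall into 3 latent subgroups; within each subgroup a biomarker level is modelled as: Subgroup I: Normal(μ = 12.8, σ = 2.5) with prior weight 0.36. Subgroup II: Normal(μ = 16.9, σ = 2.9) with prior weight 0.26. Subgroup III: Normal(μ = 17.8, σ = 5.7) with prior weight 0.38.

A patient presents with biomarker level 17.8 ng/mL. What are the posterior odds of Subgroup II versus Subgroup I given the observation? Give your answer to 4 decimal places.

4.3842

Only the two components matter; the odds are (π_i f_i(x)) / (π_j f_j(x)).
Evaluate each component's likelihood at the observed value:
  p_I = 0.0215964
  p_II = 0.131099
  p_III = 0.0699899
0.0340856 / 0.0077747 ≈ 4.3842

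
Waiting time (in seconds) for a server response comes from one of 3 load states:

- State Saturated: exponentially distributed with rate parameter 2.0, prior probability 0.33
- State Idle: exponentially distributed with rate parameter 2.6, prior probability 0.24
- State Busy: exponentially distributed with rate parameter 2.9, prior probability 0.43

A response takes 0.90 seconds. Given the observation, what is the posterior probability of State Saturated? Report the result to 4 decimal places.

The responsibility of component k is w_k f_k(x) divided by Σ_j w_j f_j(x).
Exponential densities:
  f_Saturated = 2.0·e^(−2.0·0.90) = 2.0·e^(−1.8000) = 0.330598
  f_Idle = 2.6·e^(−2.6·0.90) = 2.6·e^(−2.3400) = 0.250452
  f_Busy = 2.9·e^(−2.9·0.90) = 2.9·e^(−2.6100) = 0.21325
Weight by the priors:
  w_Saturated·f_Saturated = 0.33 × 0.330598 = 0.109097
  w_Idle·f_Idle = 0.24 × 0.250452 = 0.0601084
  w_Busy·f_Busy = 0.43 × 0.21325 = 0.0916976
Sum: 0.109097 + 0.0601084 + 0.0916976 = 0.260903
So the posterior for State Saturated is 0.109097 / 0.260903 ≈ 0.4182.

0.4182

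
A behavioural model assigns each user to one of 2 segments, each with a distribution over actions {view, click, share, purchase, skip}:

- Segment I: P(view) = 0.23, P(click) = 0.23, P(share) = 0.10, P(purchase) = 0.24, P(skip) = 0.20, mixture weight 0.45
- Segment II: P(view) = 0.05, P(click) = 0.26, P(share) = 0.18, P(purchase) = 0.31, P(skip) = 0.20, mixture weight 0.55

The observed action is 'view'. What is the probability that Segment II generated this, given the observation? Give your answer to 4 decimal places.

0.2099

By Bayes' theorem, P(k | x) = w_k f_k(x) / Σ_j w_j f_j(x).
Evaluate each component's likelihood at the observed value:
  f_I = 0.23
  f_II = 0.05
Unnormalised posteriors:
  w_I·f_I = 0.45 × 0.23 = 0.1035
  w_II·f_II = 0.55 × 0.05 = 0.0275
Normaliser: 0.1035 + 0.0275 = 0.131
P(Segment II | x) = 0.0275 / 0.131 ≈ 0.2099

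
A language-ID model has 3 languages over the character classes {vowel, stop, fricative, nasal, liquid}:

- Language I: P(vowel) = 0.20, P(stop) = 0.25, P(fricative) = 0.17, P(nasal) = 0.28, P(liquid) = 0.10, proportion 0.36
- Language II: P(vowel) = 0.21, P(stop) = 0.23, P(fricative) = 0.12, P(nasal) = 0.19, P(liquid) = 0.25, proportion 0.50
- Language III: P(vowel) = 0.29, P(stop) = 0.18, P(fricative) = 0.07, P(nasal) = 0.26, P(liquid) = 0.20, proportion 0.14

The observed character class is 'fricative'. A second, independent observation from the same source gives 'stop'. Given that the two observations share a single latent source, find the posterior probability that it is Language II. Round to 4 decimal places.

The responsibility of component k is π_k f_k(x) divided by Σ_j π_j f_j(x).
Since both observations come from the same component, the likelihood for component k is f_k(x₁)·f_k(x₂).
  p_I = [P(fricative | comp) = 0.17] × [0.25] = 0.0425
  p_II = [P(fricative | comp) = 0.12] × [0.23] = 0.0276
  p_III = [P(fricative | comp) = 0.07] × [0.18] = 0.0126
Multiply by the mixture weights:
  π_I·p_I = 0.36 × 0.0425 = 0.0153
  π_II·p_II = 0.50 × 0.0276 = 0.0138
  π_III·p_III = 0.14 × 0.0126 = 0.001764
Sum: 0.0153 + 0.0138 + 0.001764 = 0.030864
Responsibility of Language II: 0.0138 / 0.030864 ≈ 0.4471

0.4471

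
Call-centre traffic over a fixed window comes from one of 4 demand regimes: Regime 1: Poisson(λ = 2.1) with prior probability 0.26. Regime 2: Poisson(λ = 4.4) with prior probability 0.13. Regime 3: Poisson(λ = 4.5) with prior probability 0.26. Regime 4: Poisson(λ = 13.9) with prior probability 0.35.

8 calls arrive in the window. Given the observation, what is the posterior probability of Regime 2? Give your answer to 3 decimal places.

P(component k | x) = π_k·f_k(x) / marginal(x), where marginal(x) = Σ_j π_j·f_j(x).
Evaluate each component's likelihood at the observed value:
  L_1 = 0.00114872
  L_2 = 0.0427765
  L_3 = 0.0463292
  L_4 = 0.0317618
Prior × likelihood for each component:
  π_1·L_1 = 0.26 × 0.00114872 = 0.000298668
  π_2·L_2 = 0.13 × 0.0427765 = 0.00556094
  π_3·L_3 = 0.26 × 0.0463292 = 0.0120456
  π_4·L_4 = 0.35 × 0.0317618 = 0.0111166
Evidence: 0.000298668 + 0.00556094 + 0.0120456 + 0.0111166 = 0.0290218
P(Regime 2 | data) ≈ 0.192

0.192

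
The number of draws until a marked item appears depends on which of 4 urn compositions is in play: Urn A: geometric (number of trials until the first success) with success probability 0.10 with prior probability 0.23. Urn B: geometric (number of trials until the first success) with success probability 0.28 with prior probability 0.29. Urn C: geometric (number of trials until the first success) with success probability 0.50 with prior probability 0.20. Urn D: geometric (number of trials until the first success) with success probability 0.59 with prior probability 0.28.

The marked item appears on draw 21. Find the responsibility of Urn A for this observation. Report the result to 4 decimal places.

0.9609

Posterior ∝ prior × likelihood, so P(k | x) ∝ π_k f_k(x); normalise over all components.
Evaluate each component's likelihood at the observed value:
  p_A = 0.10·(1−0.10)^20 = 0.10·0.121577 = 0.0121577
  p_B = 0.28·(1−0.28)^20 = 0.28·0.00140168 = 0.000392471
  p_C = 0.50·(1−0.50)^20 = 0.50·9.53674e-07 = 4.76837e-07
  p_D = 0.59·(1−0.59)^20 = 0.59·1.80168e-08 = 1.06299e-08
Prior × likelihood for each component:
  π_A·p_A = 0.23 × 0.0121577 = 0.00279626
  π_B·p_B = 0.29 × 0.000392471 = 0.000113817
  π_C·p_C = 0.20 × 4.76837e-07 = 9.53674e-08
  π_D·p_D = 0.28 × 1.06299e-08 = 2.97637e-09
Denominator: 0.00279626 + 0.000113817 + 9.53674e-08 + 2.97637e-09 = 0.00291018
P(Urn A | data) = 0.00279626 / 0.00291018 ≈ 0.9609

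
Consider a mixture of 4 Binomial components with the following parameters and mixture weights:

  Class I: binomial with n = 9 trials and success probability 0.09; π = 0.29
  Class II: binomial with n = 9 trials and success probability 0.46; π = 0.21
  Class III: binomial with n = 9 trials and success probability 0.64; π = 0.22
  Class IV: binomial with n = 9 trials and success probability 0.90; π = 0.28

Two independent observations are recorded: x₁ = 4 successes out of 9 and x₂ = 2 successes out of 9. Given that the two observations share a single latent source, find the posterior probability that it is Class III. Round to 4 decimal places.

P(component k | x) = π_k·f_k(x) / marginal(x), where marginal(x) = Σ_j π_j·f_j(x).
Since both observations come from the same component, the likelihood for component k is f_k(x₁)·f_k(x₂).
  L_I = [C(9,4)·0.09^4·0.91^5 = 126·6.561e-05·0.624032 = 0.00515879] × [0.150688] = 0.000777365
  L_II = [C(9,4)·0.46^4·0.54^5 = 126·0.0447746·0.0459165 = 0.259042] × [0.101994] = 0.0264208
  L_III = [C(9,4)·0.64^4·0.36^5 = 126·0.167772·0.00604662 = 0.127821] × [0.0115553] = 0.00147701
  L_IV = [C(9,4)·0.90^4·0.10^5 = 126·0.6561·1e-05 = 0.000826686] × [2.916e-06] = 2.41062e-09
Multiply by the mixture weights:
  π_I·L_I = 0.29 × 0.000777365 = 0.000225436
  π_II·L_II = 0.21 × 0.0264208 = 0.00554836
  π_III·L_III = 0.22 × 0.00147701 = 0.000324942
  π_IV·L_IV = 0.28 × 2.41062e-09 = 6.74973e-10
Denominator: 0.000225436 + 0.00554836 + 0.000324942 + 6.74973e-10 = 0.00609874
P(Class III | x₁, x₂) ≈ 0.0533

0.0533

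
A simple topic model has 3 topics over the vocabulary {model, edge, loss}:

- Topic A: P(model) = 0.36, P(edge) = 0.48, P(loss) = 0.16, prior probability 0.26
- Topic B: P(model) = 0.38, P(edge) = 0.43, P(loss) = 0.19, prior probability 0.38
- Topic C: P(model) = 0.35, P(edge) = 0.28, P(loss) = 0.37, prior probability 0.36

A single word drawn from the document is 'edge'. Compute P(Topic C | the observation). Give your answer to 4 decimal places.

0.2591

The responsibility of component k is w_k f_k(x) divided by Σ_j w_j f_j(x).
Evaluate each component's likelihood at the observed value:
  L_A = P(edge | comp) = 0.48
  L_B = P(edge | comp) = 0.43
  L_C = P(edge | comp) = 0.28
Unnormalised posteriors:
  w_A·L_A = 0.26 × 0.48 = 0.1248
  w_B·L_B = 0.38 × 0.43 = 0.1634
  w_C·L_C = 0.36 × 0.28 = 0.1008
Denominator: 0.1248 + 0.1634 + 0.1008 = 0.389
P(Topic C | data) = 0.1008 / 0.389 ≈ 0.2591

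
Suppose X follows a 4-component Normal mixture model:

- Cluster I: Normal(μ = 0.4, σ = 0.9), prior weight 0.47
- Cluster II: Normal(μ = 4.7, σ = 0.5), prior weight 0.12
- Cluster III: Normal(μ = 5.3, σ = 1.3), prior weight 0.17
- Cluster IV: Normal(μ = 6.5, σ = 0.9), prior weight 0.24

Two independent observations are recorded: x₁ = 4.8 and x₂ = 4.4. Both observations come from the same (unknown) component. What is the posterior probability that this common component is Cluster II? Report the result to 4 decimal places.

0.8366

Apply Bayes' rule: the posterior for each component is proportional to its prior times its likelihood at x.
Since both observations come from the same component, the likelihood for component k is f_k(x₁)·f_k(x₂).
  f_I = [2.86141e-06] × [2.27688e-05] = 6.51508e-11
  f_II = [0.782085] × [0.666449] = 0.52122
  f_III = [0.285] × [0.241485] = 0.0688232
  f_IV = [0.0744574] × [0.0291354] = 0.00216935
Multiply by the mixture weights:
  π_I·f_I = 0.47 × 6.51508e-11 = 3.06209e-11
  π_II·f_II = 0.12 × 0.52122 = 0.0625464
  π_III·f_III = 0.17 × 0.0688232 = 0.0116999
  π_IV·f_IV = 0.24 × 0.00216935 = 0.000520643
Marginal: 3.06209e-11 + 0.0625464 + 0.0116999 + 0.000520643 = 0.074767
So the posterior for Cluster II is 0.0625464 / 0.074767 ≈ 0.8366.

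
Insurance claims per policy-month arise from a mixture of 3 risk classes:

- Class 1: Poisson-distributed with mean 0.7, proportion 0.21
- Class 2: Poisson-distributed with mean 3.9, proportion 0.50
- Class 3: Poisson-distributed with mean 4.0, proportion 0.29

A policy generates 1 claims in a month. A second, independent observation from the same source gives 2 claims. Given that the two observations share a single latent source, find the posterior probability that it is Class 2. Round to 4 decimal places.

Apply Bayes' rule: the posterior for each component is proportional to its prior times its likelihood at x.
Since both observations come from the same component, the likelihood for component k is f_k(x₁)·f_k(x₂).
  p_1 = [0.34761] × [0.121663] = 0.0422914
  p_2 = [0.0789435] × [0.15394] = 0.0121525
  p_3 = [0.0732626] × [0.146525] = 0.0107348
Unnormalised posteriors:
  π_1·p_1 = 0.21 × 0.0422914 = 0.00888119
  π_2·p_2 = 0.50 × 0.0121525 = 0.00607627
  π_3·p_3 = 0.29 × 0.0107348 = 0.00311309
Sum: 0.00888119 + 0.00607627 + 0.00311309 = 0.0180706
Responsibility of Class 2: 0.00607627 / 0.0180706 ≈ 0.3363

0.3363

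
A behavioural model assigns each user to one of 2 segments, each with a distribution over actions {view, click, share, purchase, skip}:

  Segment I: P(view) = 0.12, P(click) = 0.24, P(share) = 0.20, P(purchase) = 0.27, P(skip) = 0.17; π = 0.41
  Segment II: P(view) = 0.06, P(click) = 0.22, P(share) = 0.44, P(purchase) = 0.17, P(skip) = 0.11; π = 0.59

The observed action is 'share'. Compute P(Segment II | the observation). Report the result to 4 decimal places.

0.7600

The responsibility of component k is w_k f_k(x) divided by Σ_j w_j f_j(x).
Evaluate each component's likelihood at the observed value:
  L_I = P(share | comp) = 0.20
  L_II = P(share | comp) = 0.44
Prior × likelihood for each component:
  w_I·L_I = 0.41 × 0.2 = 0.082
  w_II·L_II = 0.59 × 0.44 = 0.2596
Evidence: 0.082 + 0.2596 = 0.3416
P(Segment II | the observation) ≈ 0.7600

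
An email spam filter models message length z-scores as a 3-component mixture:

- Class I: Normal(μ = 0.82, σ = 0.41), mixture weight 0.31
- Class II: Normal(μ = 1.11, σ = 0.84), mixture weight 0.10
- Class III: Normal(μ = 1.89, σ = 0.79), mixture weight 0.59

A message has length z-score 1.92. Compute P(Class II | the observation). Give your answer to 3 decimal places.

Apply Bayes' rule: the posterior for each component is proportional to its prior times its likelihood at x.
Component likelihoods at x = 1.92:
  f_I = (1/(0.41·√(2π)))·exp(−(1.92−0.82)²/(2·0.41²)) = 0.973030·exp(-3.59905) = 0.0266121
  f_II = (1/(0.84·√(2π)))·exp(−(1.92−1.11)²/(2·0.84²)) = 0.474931·exp(-0.46492) = 0.298344
  f_III = (1/(0.79·√(2π)))·exp(−(1.92−1.89)²/(2·0.79²)) = 0.504990·exp(-0.00072) = 0.504626
Multiply by the mixture weights:
  π_I·f_I = 0.31 × 0.0266121 = 0.00824976
  π_II·f_II = 0.10 × 0.298344 = 0.0298344
  π_III·f_III = 0.59 × 0.504626 = 0.297729
Normaliser: 0.00824976 + 0.0298344 + 0.297729 = 0.335814
P(Class II | x) = 0.0298344 / 0.335814 ≈ 0.089

0.089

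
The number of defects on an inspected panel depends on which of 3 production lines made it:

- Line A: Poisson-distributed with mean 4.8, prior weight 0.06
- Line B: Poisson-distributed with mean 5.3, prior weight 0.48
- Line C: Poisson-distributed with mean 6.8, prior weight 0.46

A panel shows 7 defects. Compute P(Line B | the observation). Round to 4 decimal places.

P(component k | x) = π_k·f_k(x) / marginal(x), where marginal(x) = Σ_j π_j·f_j(x).
Component likelihoods at x = 7 defects:
  f_A = e^(−4.8)·4.8^7/7! = 0.0958616
  f_B = e^(−5.3)·5.3^7/7! = 0.116343
  f_C = e^(−6.8)·6.8^7/7! = 0.148569
Multiply by the mixture weights:
  π_A·f_A = 0.06 × 0.0958616 = 0.0057517
  π_B·f_B = 0.48 × 0.116343 = 0.0558446
  π_C·f_C = 0.46 × 0.148569 = 0.0683419
Marginal: 0.0057517 + 0.0558446 + 0.0683419 = 0.129938
P(Line B | 7 defects) = 0.0558446 / 0.129938 ≈ 0.4298

0.4298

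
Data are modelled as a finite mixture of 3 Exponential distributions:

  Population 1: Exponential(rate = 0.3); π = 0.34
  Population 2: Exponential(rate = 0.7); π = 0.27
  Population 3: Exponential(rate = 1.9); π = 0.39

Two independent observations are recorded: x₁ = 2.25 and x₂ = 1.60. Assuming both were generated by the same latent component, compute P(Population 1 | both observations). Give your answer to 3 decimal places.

Posterior ∝ prior × likelihood, so P(k | x) ∝ w_k f_k(x); normalise over all components.
Since both observations come from the same component, the likelihood for component k is f_k(x₁)·f_k(x₂).
  p_1 = [0.3·e^(−0.3·2.25) = 0.3·e^(−0.6750) = 0.152747] × [0.185635] = 0.0283552
  p_2 = [0.7·e^(−0.7·2.25) = 0.7·e^(−1.5750) = 0.144905] × [0.228396] = 0.0330958
  p_3 = [1.9·e^(−1.9·2.25) = 1.9·e^(−4.2750) = 0.0264329] × [0.0908863] = 0.00240239
Unnormalised posteriors:
  w_1·p_1 = 0.34 × 0.0283552 = 0.00964076
  w_2·p_2 = 0.27 × 0.0330958 = 0.00893586
  w_3·p_3 = 0.39 × 0.00240239 = 0.000936931
Normaliser: 0.00964076 + 0.00893586 + 0.000936931 = 0.0195135
So the posterior for Population 1 is 0.00964076 / 0.0195135 ≈ 0.494.

0.494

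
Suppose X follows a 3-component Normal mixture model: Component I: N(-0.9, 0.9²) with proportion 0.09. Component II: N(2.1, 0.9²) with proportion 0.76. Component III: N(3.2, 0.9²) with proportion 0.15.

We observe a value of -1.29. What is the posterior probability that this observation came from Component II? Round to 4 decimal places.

The responsibility of component k is P(Z=k) f_k(x) divided by Σ_j P(Z=j) f_j(x).
Normal densities:
  L_I = (1/(0.9·√(2π)))·exp(−(-1.29−-0.9)²/(2·0.9²)) = 0.443269·exp(-0.09389) = 0.403545
  L_II = (1/(0.9·√(2π)))·exp(−(-1.29−2.1)²/(2·0.9²)) = 0.443269·exp(-7.09389) = 0.000367986
  L_III = (1/(0.9·√(2π)))·exp(−(-1.29−3.2)²/(2·0.9²)) = 0.443269·exp(-12.44451) = 1.74617e-06
Unnormalised posteriors:
  P(Z=I)·L_I = 0.09 × 0.403545 = 0.0363191
  P(Z=II)·L_II = 0.76 × 0.000367986 = 0.000279669
  P(Z=III)·L_III = 0.15 × 1.74617e-06 = 2.61926e-07
Normaliser: 0.0363191 + 0.000279669 + 2.61926e-07 = 0.036599
P(Component II | x) = 0.000279669 / 0.036599 ≈ 0.0076

0.0076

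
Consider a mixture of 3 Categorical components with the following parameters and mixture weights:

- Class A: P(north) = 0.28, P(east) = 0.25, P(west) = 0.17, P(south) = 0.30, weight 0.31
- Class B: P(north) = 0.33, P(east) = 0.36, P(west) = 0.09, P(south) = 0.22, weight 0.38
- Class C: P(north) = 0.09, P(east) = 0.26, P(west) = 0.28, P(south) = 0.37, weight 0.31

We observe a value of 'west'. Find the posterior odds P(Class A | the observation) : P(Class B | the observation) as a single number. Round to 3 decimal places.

1.541

Since P(k|x) ∝ P(Z=k) f_k(x), the posterior odds are P(Z=i) f_i(x) / (P(Z=j) f_j(x)).
Component likelihoods at x = 'west':
  p_A = 0.17
  p_B = 0.09
  p_C = 0.28
Posterior odds = (P(Z=A)·p_A) / (P(Z=B)·p_B) = (0.31·0.17) / (0.38·0.09) = 0.0527 / 0.0342 ≈ 1.541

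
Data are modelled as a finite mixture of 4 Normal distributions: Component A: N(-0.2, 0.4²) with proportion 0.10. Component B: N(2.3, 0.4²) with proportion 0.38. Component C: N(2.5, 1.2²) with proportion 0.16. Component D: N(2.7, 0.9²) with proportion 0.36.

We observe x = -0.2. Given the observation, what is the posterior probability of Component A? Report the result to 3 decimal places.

0.951

Posterior ∝ prior × likelihood, so P(k | x) ∝ P(Z=k) f_k(x); normalise over all components.
Component likelihoods at x = -0.2:
  f_A = (1/(0.4·√(2π)))·exp(−(-0.2−-0.2)²/(2·0.4²)) = 0.997356·exp(-0.00000) = 0.997356
  f_B = (1/(0.4·√(2π)))·exp(−(-0.2−2.3)²/(2·0.4²)) = 0.997356·exp(-19.53125) = 3.285e-09
  f_C = (1/(1.2·√(2π)))·exp(−(-0.2−2.5)²/(2·1.2²)) = 0.332452·exp(-2.53125) = 0.0264497
  f_D = (1/(0.9·√(2π)))·exp(−(-0.2−2.7)²/(2·0.9²)) = 0.443269·exp(-5.19136) = 0.00246655
Multiply by the mixture weights:
  P(Z=A)·f_A = 0.10 × 0.997356 = 0.0997356
  P(Z=B)·f_B = 0.38 × 3.285e-09 = 1.2483e-09
  P(Z=C)·f_C = 0.16 × 0.0264497 = 0.00423195
  P(Z=D)·f_D = 0.36 × 0.00246655 = 0.000887957
Marginal: 0.0997356 + 1.2483e-09 + 0.00423195 + 0.000887957 = 0.104855
Responsibility of Component A: 0.0997356 / 0.104855 ≈ 0.951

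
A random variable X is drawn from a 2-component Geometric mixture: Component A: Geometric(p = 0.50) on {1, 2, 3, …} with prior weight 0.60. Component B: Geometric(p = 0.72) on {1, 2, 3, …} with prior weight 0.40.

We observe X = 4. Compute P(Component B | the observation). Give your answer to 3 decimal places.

The responsibility of component k is w_k f_k(x) divided by Σ_j w_j f_j(x).
Geometric probabilities:
  f_A = 0.0625
  f_B = 0.0158054
Prior × likelihood for each component:
  w_A·f_A = 0.60 × 0.0625 = 0.0375
  w_B·f_B = 0.40 × 0.0158054 = 0.00632218
Sum: 0.0375 + 0.00632218 = 0.0438222
P(Component B | the observation) ≈ 0.144

0.144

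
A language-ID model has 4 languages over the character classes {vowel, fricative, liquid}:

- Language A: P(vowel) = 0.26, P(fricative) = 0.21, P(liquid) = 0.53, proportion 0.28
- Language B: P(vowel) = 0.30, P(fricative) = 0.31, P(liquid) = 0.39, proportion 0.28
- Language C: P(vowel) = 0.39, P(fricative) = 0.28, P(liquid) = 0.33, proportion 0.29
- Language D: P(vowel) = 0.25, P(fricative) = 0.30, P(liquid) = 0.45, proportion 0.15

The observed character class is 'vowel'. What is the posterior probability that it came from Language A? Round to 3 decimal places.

P(component k | x) = P(Z=k)·f_k(x) / marginal(x), where marginal(x) = Σ_j P(Z=j)·f_j(x).
Categorical probabilities:
  f_A = 0.26
  f_B = 0.3
  f_C = 0.39
  f_D = 0.25
Prior × likelihood for each component:
  P(Z=A)·f_A = 0.28 × 0.26 = 0.0728
  P(Z=B)·f_B = 0.28 × 0.3 = 0.084
  P(Z=C)·f_C = 0.29 × 0.39 = 0.1131
  P(Z=D)·f_D = 0.15 × 0.25 = 0.0375
Denominator: 0.0728 + 0.084 + 0.1131 + 0.0375 = 0.3074
P(Language A | the observation) = 0.0728 / 0.3074 ≈ 0.237

0.237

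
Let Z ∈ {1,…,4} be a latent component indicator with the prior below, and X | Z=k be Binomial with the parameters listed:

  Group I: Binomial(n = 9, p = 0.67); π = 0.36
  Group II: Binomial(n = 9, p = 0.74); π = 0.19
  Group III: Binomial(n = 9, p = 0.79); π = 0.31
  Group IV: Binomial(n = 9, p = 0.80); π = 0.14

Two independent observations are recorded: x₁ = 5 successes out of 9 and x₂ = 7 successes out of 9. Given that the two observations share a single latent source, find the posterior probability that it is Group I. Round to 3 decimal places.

The responsibility of component k is π_k f_k(x) divided by Σ_j π_j f_j(x).
Since both observations come from the same component, the likelihood for component k is f_k(x₁)·f_k(x₂).
  p_I = [0.201744] × [0.237604] = 0.0479352
  p_II = [0.127768] × [0.295714] = 0.0377828
  p_III = [0.0754021] × [0.304881] = 0.0229887
  p_IV = [0.0660603] × [0.30199] = 0.0199495
Multiply by the mixture weights:
  π_I·p_I = 0.36 × 0.0479352 = 0.0172567
  π_II·p_II = 0.19 × 0.0377828 = 0.00717873
  π_III·p_III = 0.31 × 0.0229887 = 0.00712649
  π_IV·p_IV = 0.14 × 0.0199495 = 0.00279294
Marginal: 0.0172567 + 0.00717873 + 0.00712649 + 0.00279294 = 0.0343548
P(Group I | data) ≈ 0.502

0.502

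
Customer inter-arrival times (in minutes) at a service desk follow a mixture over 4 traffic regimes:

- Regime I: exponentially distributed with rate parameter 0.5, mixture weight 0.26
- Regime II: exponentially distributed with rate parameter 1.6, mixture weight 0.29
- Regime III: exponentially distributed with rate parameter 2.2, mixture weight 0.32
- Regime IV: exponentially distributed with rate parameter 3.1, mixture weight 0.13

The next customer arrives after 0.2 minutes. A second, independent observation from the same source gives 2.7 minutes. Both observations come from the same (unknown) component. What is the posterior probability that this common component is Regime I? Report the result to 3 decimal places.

0.605

The responsibility of component k is π_k f_k(x) divided by Σ_j π_j f_j(x).
Since both observations come from the same component, the likelihood for component k is f_k(x₁)·f_k(x₂).
  f_I = [0.452419] × [0.12962] = 0.0586426
  f_II = [1.16184] × [0.0212798] = 0.0247237
  f_III = [1.41688] × [0.00579047] = 0.0082044
  f_IV = [1.66763] × [0.000718318] = 0.00119789
Prior × likelihood for each component:
  π_I·f_I = 0.26 × 0.0586426 = 0.0152471
  π_II·f_II = 0.29 × 0.0247237 = 0.00716987
  π_III·f_III = 0.32 × 0.0082044 = 0.00262541
  π_IV·f_IV = 0.13 × 0.00119789 = 0.000155725
Evidence: 0.0152471 + 0.00716987 + 0.00262541 + 0.000155725 = 0.0251981
P(Regime I | x₁, x₂) ≈ 0.605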